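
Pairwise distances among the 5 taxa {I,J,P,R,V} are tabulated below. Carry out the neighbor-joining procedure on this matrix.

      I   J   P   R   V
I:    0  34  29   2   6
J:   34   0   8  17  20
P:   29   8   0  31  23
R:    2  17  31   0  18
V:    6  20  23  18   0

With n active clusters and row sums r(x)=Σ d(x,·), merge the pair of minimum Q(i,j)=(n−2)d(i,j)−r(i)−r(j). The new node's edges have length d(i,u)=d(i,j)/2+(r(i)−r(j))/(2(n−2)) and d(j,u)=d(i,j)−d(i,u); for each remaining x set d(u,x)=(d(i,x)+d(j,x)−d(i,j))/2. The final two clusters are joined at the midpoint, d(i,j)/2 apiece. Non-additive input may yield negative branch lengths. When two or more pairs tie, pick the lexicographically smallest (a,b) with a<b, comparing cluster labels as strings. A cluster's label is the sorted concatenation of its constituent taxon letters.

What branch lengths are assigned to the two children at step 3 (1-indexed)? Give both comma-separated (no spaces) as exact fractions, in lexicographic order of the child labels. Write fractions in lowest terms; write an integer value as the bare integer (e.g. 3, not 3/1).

65/8,117/8

1. join J+P (d=8, Q=-146) ⇒ JP; edges |J|=2, |P|=6
  updated: d(I,JP)=55/2, d(JP,R)=20, d(JP,V)=35/2
2. join I+R (d=2, Q=-143/2) ⇒ IR; edges |I|=-1/8, |R|=17/8
  updated: d(IR,JP)=91/4, d(IR,V)=11
3. join IR+JP (d=91/4, Q=-205/4) ⇒ IJPR; edges |IR|=65/8, |JP|=117/8
  updated: d(IJPR,V)=23/8
4. join IJPR+V (d=23/8) ⇒ IJPRV; edges |IJPR|=23/16, |V|=23/16
final tree: (((I:-1/8,R:17/8):65/8,(J:2,P:6):117/8):23/16,V:23/16)
total length: 285/8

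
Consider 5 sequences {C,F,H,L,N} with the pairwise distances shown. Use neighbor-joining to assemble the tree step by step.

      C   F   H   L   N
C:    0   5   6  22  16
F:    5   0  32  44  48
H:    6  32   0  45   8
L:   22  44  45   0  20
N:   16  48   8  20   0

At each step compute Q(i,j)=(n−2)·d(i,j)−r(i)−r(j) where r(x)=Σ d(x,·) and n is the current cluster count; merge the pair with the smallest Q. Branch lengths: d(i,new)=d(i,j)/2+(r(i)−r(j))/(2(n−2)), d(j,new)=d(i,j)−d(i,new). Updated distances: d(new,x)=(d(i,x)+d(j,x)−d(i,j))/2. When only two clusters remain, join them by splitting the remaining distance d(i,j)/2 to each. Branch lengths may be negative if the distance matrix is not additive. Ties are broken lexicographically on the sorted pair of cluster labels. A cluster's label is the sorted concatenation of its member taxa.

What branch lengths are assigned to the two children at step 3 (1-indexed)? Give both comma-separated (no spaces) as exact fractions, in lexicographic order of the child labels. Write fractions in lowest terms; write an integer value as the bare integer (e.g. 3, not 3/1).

1. join C+F (d=5, Q=-163) ⇒ CF; edges |C|=-65/6, |F|=95/6
  updated: d(CF,H)=33/2, d(CF,L)=61/2, d(CF,N)=59/2
2. join CF+H (d=33/2, Q=-113) ⇒ CFH; edges |CF|=10, |H|=13/2
  updated: d(CFH,L)=59/2, d(CFH,N)=21/2
3. join CFH+L (d=59/2, Q=-60) ⇒ CFHL; edges |CFH|=10, |L|=39/2
  updated: d(CFHL,N)=1/2
4. join CFHL+N (d=1/2) ⇒ CFHLN; edges |CFHL|=1/4, |N|=1/4
final tree: ((((C:-65/6,F:95/6):10,H:13/2):10,L:39/2):1/4,N:1/4)
total length: 103/2

10,39/2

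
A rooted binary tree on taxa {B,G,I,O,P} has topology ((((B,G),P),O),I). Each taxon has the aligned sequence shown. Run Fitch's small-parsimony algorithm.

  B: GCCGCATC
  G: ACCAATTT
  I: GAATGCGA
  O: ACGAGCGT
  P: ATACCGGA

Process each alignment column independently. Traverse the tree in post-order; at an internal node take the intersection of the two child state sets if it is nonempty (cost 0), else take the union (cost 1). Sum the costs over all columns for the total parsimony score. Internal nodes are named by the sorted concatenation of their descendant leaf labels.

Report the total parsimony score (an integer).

[col 0] BG: children B:{G}, G:{A} ∪→ {A,G}; cost 1
[col 0] BGP: children BG:{A,G}, P:{A} ∩→ {A}; cost 0
[col 0] BGOP: children BGP:{A}, O:{A} ∩→ {A}; cost 0
[col 0] BGIOP: children BGOP:{A}, I:{G} ∪→ {A,G}; cost 1
[col 1] BG: children B:{C}, G:{C} ∩→ {C}; cost 0
[col 1] BGP: children BG:{C}, P:{T} ∪→ {C,T}; cost 1
[col 1] BGOP: children BGP:{C,T}, O:{C} ∩→ {C}; cost 0
[col 1] BGIOP: children BGOP:{C}, I:{A} ∪→ {A,C}; cost 1
[col 2] BG: children B:{C}, G:{C} ∩→ {C}; cost 0
[col 2] BGP: children BG:{C}, P:{A} ∪→ {A,C}; cost 1
[col 2] BGOP: children BGP:{A,C}, O:{G} ∪→ {A,C,G}; cost 1
[col 2] BGIOP: children BGOP:{A,C,G}, I:{A} ∩→ {A}; cost 0
[col 3] BG: children B:{G}, G:{A} ∪→ {A,G}; cost 1
[col 3] BGP: children BG:{A,G}, P:{C} ∪→ {A,C,G}; cost 1
[col 3] BGOP: children BGP:{A,C,G}, O:{A} ∩→ {A}; cost 0
[col 3] BGIOP: children BGOP:{A}, I:{T} ∪→ {A,T}; cost 1
[col 4] BG: children B:{C}, G:{A} ∪→ {A,C}; cost 1
[col 4] BGP: children BG:{A,C}, P:{C} ∩→ {C}; cost 0
[col 4] BGOP: children BGP:{C}, O:{G} ∪→ {C,G}; cost 1
[col 4] BGIOP: children BGOP:{C,G}, I:{G} ∩→ {G}; cost 0
[col 5] BG: children B:{A}, G:{T} ∪→ {A,T}; cost 1
[col 5] BGP: children BG:{A,T}, P:{G} ∪→ {A,G,T}; cost 1
[col 5] BGOP: children BGP:{A,G,T}, O:{C} ∪→ {A,C,G,T}; cost 1
[col 5] BGIOP: children BGOP:{A,C,G,T}, I:{C} ∩→ {C}; cost 0
[col 6] BG: children B:{T}, G:{T} ∩→ {T}; cost 0
[col 6] BGP: children BG:{T}, P:{G} ∪→ {G,T}; cost 1
[col 6] BGOP: children BGP:{G,T}, O:{G} ∩→ {G}; cost 0
[col 6] BGIOP: children BGOP:{G}, I:{G} ∩→ {G}; cost 0
[col 7] BG: children B:{C}, G:{T} ∪→ {C,T}; cost 1
[col 7] BGP: children BG:{C,T}, P:{A} ∪→ {A,C,T}; cost 1
[col 7] BGOP: children BGP:{A,C,T}, O:{T} ∩→ {T}; cost 0
[col 7] BGIOP: children BGOP:{T}, I:{A} ∪→ {A,T}; cost 1
per-site changes: [2, 2, 2, 3, 2, 3, 1, 3]; total = 18

18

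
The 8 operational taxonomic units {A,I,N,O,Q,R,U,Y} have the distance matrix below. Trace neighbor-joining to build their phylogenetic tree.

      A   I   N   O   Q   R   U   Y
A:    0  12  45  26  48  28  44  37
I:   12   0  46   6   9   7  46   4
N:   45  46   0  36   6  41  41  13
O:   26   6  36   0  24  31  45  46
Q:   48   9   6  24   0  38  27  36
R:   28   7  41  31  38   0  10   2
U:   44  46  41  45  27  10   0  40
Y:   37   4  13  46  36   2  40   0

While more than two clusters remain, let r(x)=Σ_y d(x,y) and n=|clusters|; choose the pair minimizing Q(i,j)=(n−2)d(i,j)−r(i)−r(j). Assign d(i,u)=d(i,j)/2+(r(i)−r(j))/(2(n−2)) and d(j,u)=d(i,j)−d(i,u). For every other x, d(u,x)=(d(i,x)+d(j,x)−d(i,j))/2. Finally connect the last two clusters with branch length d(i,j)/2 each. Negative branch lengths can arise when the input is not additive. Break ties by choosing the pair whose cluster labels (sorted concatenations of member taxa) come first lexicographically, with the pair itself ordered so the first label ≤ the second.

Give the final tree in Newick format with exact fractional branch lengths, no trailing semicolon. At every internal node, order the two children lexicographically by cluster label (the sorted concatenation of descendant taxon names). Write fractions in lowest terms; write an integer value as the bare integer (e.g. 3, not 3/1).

1. join N+Q (d=6, Q=-380) ⇒ NQ; edges |N|=19/3, |Q|=-1/3
  updated: d(A,NQ)=87/2, d(I,NQ)=49/2, d(NQ,O)=27, d(NQ,R)=73/2, d(NQ,U)=31, d(NQ,Y)=43/2
2. join R+U (d=10, Q=-561/2) ⇒ RU; edges |R|=-103/20, |U|=303/20
  updated: d(A,RU)=31, d(I,RU)=43/2, d(NQ,RU)=115/4, d(O,RU)=33, d(RU,Y)=16
3. join RU+Y (d=16, Q=-763/4) ⇒ RUY; edges |RU|=279/32, |Y|=233/32
  updated: d(A,RUY)=26, d(I,RUY)=19/4, d(NQ,RUY)=137/8, d(O,RUY)=63/2
4. join NQ+RUY (d=137/8, Q=-1121/8) ⇒ NQRUY; edges |NQ|=673/48, |RUY|=149/48
  updated: d(A,NQRUY)=419/16, d(I,NQRUY)=97/16, d(NQRUY,O)=331/16
5. join A+O (d=26, Q=-519/8) ⇒ AO; edges |A|=127/8, |O|=81/8
  updated: d(AO,I)=-4, d(AO,NQRUY)=167/16
6. join AO+I (d=-4, Q=-25/2) ⇒ AIO; edges |AO|=3/16, |I|=-67/16
  updated: d(AIO,NQRUY)=41/4
7. join AIO+NQRUY (d=41/4) ⇒ AINOQRUY; edges |AIO|=41/8, |NQRUY|=41/8
final tree: (((A:127/8,O:81/8):3/16,I:-67/16):41/8,((N:19/3,Q:-1/3):673/48,((R:-103/20,U:303/20):279/32,Y:233/32):149/48):41/8)
total length: 651/8

(((A:127/8,O:81/8):3/16,I:-67/16):41/8,((N:19/3,Q:-1/3):673/48,((R:-103/20,U:303/20):279/32,Y:233/32):149/48):41/8)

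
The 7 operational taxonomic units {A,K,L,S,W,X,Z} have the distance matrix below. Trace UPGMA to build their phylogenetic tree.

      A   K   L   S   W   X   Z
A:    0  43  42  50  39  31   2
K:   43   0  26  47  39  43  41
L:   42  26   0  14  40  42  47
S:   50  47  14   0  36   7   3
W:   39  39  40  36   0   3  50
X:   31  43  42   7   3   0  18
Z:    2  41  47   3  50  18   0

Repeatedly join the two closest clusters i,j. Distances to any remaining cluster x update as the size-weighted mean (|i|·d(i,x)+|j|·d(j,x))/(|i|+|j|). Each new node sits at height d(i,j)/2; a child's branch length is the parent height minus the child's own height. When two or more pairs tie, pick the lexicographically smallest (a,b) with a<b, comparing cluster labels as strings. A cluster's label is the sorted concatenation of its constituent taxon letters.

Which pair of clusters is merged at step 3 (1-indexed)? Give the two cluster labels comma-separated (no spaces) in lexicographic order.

1. join A+Z (d=2) ⇒ AZ; edges |A|=1, |Z|=1
  updated: d(AZ,K)=42, d(AZ,L)=89/2, d(AZ,S)=53/2, d(AZ,W)=89/2, d(AZ,X)=49/2
2. join W+X (d=3) ⇒ WX; edges |W|=3/2, |X|=3/2
  updated: d(AZ,WX)=69/2, d(K,WX)=41, d(L,WX)=41, d(S,WX)=43/2
3. join L+S (d=14) ⇒ LS; edges |L|=7, |S|=7
  updated: d(AZ,LS)=71/2, d(K,LS)=73/2, d(LS,WX)=125/4
4. join LS+WX (d=125/4) ⇒ LSWX; edges |LS|=69/8, |WX|=113/8
  updated: d(AZ,LSWX)=35, d(K,LSWX)=155/4
5. join AZ+LSWX (d=35) ⇒ ALSWXZ; edges |AZ|=33/2, |LSWX|=15/8
  updated: d(ALSWXZ,K)=239/6
6. join ALSWXZ+K (d=239/6) ⇒ AKLSWXZ; edges |ALSWXZ|=29/12, |K|=239/12
final tree: (((A:1,Z:1):33/2,((L:7,S:7):69/8,(W:3/2,X:3/2):113/8):15/8):29/12,K:239/12)
total length: 1979/24

L,S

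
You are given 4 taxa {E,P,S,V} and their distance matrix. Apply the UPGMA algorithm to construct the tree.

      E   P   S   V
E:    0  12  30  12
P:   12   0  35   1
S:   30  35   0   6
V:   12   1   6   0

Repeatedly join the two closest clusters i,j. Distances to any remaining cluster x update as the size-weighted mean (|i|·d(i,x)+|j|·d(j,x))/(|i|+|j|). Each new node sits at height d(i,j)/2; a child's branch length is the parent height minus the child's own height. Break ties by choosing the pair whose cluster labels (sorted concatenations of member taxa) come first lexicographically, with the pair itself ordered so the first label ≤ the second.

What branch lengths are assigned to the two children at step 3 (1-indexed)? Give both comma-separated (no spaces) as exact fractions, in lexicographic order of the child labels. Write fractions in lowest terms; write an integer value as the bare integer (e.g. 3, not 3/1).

35/6,71/6

step 1: merge (P,V) at d=1; branch lengths P→1/2, V→1/2; new cluster PV
  updated: d(E,PV)=12, d(PV,S)=41/2
step 2: merge (E,PV) at d=12; branch lengths E→6, PV→11/2; new cluster EPV
  updated: d(EPV,S)=71/3
step 3: merge (EPV,S) at d=71/3; branch lengths EPV→35/6, S→71/6; new cluster EPSV
final tree: ((E:6,(P:1/2,V:1/2):11/2):35/6,S:71/6)
total length: 181/6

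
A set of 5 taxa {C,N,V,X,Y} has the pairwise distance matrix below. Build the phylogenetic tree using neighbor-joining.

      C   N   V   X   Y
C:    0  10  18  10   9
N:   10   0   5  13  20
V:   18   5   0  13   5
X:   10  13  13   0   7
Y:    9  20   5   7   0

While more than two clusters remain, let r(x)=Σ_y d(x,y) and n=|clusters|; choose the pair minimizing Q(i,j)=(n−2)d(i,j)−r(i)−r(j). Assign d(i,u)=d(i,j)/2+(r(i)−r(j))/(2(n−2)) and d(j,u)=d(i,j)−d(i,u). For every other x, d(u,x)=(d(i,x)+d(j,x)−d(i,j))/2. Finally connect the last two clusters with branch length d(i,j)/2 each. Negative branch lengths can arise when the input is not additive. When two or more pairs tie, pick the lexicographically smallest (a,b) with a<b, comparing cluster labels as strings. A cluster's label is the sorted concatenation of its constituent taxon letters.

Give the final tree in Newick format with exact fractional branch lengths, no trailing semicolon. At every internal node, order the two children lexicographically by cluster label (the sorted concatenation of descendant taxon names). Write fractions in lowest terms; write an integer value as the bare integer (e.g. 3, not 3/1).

1. join N+V (d=5, Q=-74) ⇒ NV; edges |N|=11/3, |V|=4/3
  updated: d(C,NV)=23/2, d(NV,X)=21/2, d(NV,Y)=10
2. join C+NV (d=23/2, Q=-79/2) ⇒ CNV; edges |C|=43/8, |NV|=49/8
  updated: d(CNV,X)=9/2, d(CNV,Y)=15/4
3. join CNV+X (d=9/2, Q=-61/4) ⇒ CNVX; edges |CNV|=5/8, |X|=31/8
  updated: d(CNVX,Y)=25/8
4. join CNVX+Y (d=25/8) ⇒ CNVXY; edges |CNVX|=25/16, |Y|=25/16
final tree: (((C:43/8,(N:11/3,V:4/3):49/8):5/8,X:31/8):25/16,Y:25/16)
total length: 193/8

(((C:43/8,(N:11/3,V:4/3):49/8):5/8,X:31/8):25/16,Y:25/16)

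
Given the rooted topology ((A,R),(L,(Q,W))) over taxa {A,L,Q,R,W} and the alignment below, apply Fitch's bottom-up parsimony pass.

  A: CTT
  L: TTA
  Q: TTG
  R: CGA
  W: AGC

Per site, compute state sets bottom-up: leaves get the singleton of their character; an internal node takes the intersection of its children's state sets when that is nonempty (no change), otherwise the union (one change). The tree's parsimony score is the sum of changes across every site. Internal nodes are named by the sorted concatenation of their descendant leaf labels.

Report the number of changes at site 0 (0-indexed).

site 0, node AR: A={C} ∩ R={C} → {C} (+0)
site 0, node QW: Q={T} ∪ W={A} → {A,T} (+1)
site 0, node LQW: L={T} ∩ QW={A,T} → {T} (+0)
site 0, node ALQRW: AR={C} ∪ LQW={T} → {C,T} (+1)
site 1, node AR: A={T} ∪ R={G} → {G,T} (+1)
site 1, node QW: Q={T} ∪ W={G} → {G,T} (+1)
site 1, node LQW: L={T} ∩ QW={G,T} → {T} (+0)
site 1, node ALQRW: AR={G,T} ∩ LQW={T} → {T} (+0)
site 2, node AR: A={T} ∪ R={A} → {A,T} (+1)
site 2, node QW: Q={G} ∪ W={C} → {C,G} (+1)
site 2, node LQW: L={A} ∪ QW={C,G} → {A,C,G} (+1)
site 2, node ALQRW: AR={A,T} ∩ LQW={A,C,G} → {A} (+0)
per-site changes: [2, 2, 3]; total = 7

2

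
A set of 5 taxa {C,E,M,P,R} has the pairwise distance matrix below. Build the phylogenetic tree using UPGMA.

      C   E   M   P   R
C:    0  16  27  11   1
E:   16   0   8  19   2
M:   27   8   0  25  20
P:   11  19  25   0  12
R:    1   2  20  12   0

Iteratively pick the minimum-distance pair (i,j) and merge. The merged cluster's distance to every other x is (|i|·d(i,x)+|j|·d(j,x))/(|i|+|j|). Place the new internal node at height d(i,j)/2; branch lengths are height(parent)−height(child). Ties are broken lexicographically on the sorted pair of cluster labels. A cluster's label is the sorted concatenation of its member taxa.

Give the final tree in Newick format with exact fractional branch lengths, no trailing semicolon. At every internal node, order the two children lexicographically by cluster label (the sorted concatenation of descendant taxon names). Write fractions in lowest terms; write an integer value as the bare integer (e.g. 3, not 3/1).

(((C:1/2,R:1/2):21/4,P:23/4):10/3,(E:4,M:4):61/12)

1. join C+R (d=1) ⇒ CR; edges |C|=1/2, |R|=1/2
  updated: d(CR,E)=9, d(CR,M)=47/2, d(CR,P)=23/2
2. join E+M (d=8) ⇒ EM; edges |E|=4, |M|=4
  updated: d(CR,EM)=65/4, d(EM,P)=22
3. join CR+P (d=23/2) ⇒ CPR; edges |CR|=21/4, |P|=23/4
  updated: d(CPR,EM)=109/6
4. join CPR+EM (d=109/6) ⇒ CEMPR; edges |CPR|=10/3, |EM|=61/12
final tree: (((C:1/2,R:1/2):21/4,P:23/4):10/3,(E:4,M:4):61/12)
total length: 341/12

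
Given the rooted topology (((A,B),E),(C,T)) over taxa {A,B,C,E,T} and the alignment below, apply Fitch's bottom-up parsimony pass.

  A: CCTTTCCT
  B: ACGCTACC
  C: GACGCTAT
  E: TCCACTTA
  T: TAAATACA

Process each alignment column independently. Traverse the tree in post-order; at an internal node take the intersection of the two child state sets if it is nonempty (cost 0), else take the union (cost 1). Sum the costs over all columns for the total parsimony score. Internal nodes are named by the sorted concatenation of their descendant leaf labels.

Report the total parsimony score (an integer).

20

site 0, node AB: A={C} ∪ B={A} → {A,C} (+1)
site 0, node ABE: AB={A,C} ∪ E={T} → {A,C,T} (+1)
site 0, node CT: C={G} ∪ T={T} → {G,T} (+1)
site 0, node ABCET: ABE={A,C,T} ∩ CT={G,T} → {T} (+0)
site 1, node AB: A={C} ∩ B={C} → {C} (+0)
site 1, node ABE: AB={C} ∩ E={C} → {C} (+0)
site 1, node CT: C={A} ∩ T={A} → {A} (+0)
site 1, node ABCET: ABE={C} ∪ CT={A} → {A,C} (+1)
site 2, node AB: A={T} ∪ B={G} → {G,T} (+1)
site 2, node ABE: AB={G,T} ∪ E={C} → {C,G,T} (+1)
site 2, node CT: C={C} ∪ T={A} → {A,C} (+1)
site 2, node ABCET: ABE={C,G,T} ∩ CT={A,C} → {C} (+0)
site 3, node AB: A={T} ∪ B={C} → {C,T} (+1)
site 3, node ABE: AB={C,T} ∪ E={A} → {A,C,T} (+1)
site 3, node CT: C={G} ∪ T={A} → {A,G} (+1)
site 3, node ABCET: ABE={A,C,T} ∩ CT={A,G} → {A} (+0)
site 4, node AB: A={T} ∩ B={T} → {T} (+0)
site 4, node ABE: AB={T} ∪ E={C} → {C,T} (+1)
site 4, node CT: C={C} ∪ T={T} → {C,T} (+1)
site 4, node ABCET: ABE={C,T} ∩ CT={C,T} → {C,T} (+0)
site 5, node AB: A={C} ∪ B={A} → {A,C} (+1)
site 5, node ABE: AB={A,C} ∪ E={T} → {A,C,T} (+1)
site 5, node CT: C={T} ∪ T={A} → {A,T} (+1)
site 5, node ABCET: ABE={A,C,T} ∩ CT={A,T} → {A,T} (+0)
site 6, node AB: A={C} ∩ B={C} → {C} (+0)
site 6, node ABE: AB={C} ∪ E={T} → {C,T} (+1)
site 6, node CT: C={A} ∪ T={C} → {A,C} (+1)
site 6, node ABCET: ABE={C,T} ∩ CT={A,C} → {C} (+0)
site 7, node AB: A={T} ∪ B={C} → {C,T} (+1)
site 7, node ABE: AB={C,T} ∪ E={A} → {A,C,T} (+1)
site 7, node CT: C={T} ∪ T={A} → {A,T} (+1)
site 7, node ABCET: ABE={A,C,T} ∩ CT={A,T} → {A,T} (+0)
per-site changes: [3, 1, 3, 3, 2, 3, 2, 3]; total = 20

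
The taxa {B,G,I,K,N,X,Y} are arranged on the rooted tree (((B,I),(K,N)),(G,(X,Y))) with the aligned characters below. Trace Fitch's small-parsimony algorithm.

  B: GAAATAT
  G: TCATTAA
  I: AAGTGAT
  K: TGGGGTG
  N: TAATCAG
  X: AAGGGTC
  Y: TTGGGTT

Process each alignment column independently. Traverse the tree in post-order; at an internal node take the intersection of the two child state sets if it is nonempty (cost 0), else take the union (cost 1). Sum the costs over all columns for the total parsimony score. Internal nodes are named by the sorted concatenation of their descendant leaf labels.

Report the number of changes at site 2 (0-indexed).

BI@0: {G} ∪ {A} = {A,G} (union, +1)
KN@0: {T} ∩ {T} = {T} (intersection, +0)
BIKN@0: {A,G} ∪ {T} = {A,G,T} (union, +1)
XY@0: {A} ∪ {T} = {A,T} (union, +1)
GXY@0: {T} ∩ {A,T} = {T} (intersection, +0)
BGIKNXY@0: {A,G,T} ∩ {T} = {T} (intersection, +0)
BI@1: {A} ∩ {A} = {A} (intersection, +0)
KN@1: {G} ∪ {A} = {A,G} (union, +1)
BIKN@1: {A} ∩ {A,G} = {A} (intersection, +0)
XY@1: {A} ∪ {T} = {A,T} (union, +1)
GXY@1: {C} ∪ {A,T} = {A,C,T} (union, +1)
BGIKNXY@1: {A} ∩ {A,C,T} = {A} (intersection, +0)
BI@2: {A} ∪ {G} = {A,G} (union, +1)
KN@2: {G} ∪ {A} = {A,G} (union, +1)
BIKN@2: {A,G} ∩ {A,G} = {A,G} (intersection, +0)
XY@2: {G} ∩ {G} = {G} (intersection, +0)
GXY@2: {A} ∪ {G} = {A,G} (union, +1)
BGIKNXY@2: {A,G} ∩ {A,G} = {A,G} (intersection, +0)
BI@3: {A} ∪ {T} = {A,T} (union, +1)
KN@3: {G} ∪ {T} = {G,T} (union, +1)
BIKN@3: {A,T} ∩ {G,T} = {T} (intersection, +0)
XY@3: {G} ∩ {G} = {G} (intersection, +0)
GXY@3: {T} ∪ {G} = {G,T} (union, +1)
BGIKNXY@3: {T} ∩ {G,T} = {T} (intersection, +0)
BI@4: {T} ∪ {G} = {G,T} (union, +1)
KN@4: {G} ∪ {C} = {C,G} (union, +1)
BIKN@4: {G,T} ∩ {C,G} = {G} (intersection, +0)
XY@4: {G} ∩ {G} = {G} (intersection, +0)
GXY@4: {T} ∪ {G} = {G,T} (union, +1)
BGIKNXY@4: {G} ∩ {G,T} = {G} (intersection, +0)
BI@5: {A} ∩ {A} = {A} (intersection, +0)
KN@5: {T} ∪ {A} = {A,T} (union, +1)
BIKN@5: {A} ∩ {A,T} = {A} (intersection, +0)
XY@5: {T} ∩ {T} = {T} (intersection, +0)
GXY@5: {A} ∪ {T} = {A,T} (union, +1)
BGIKNXY@5: {A} ∩ {A,T} = {A} (intersection, +0)
BI@6: {T} ∩ {T} = {T} (intersection, +0)
KN@6: {G} ∩ {G} = {G} (intersection, +0)
BIKN@6: {T} ∪ {G} = {G,T} (union, +1)
XY@6: {C} ∪ {T} = {C,T} (union, +1)
GXY@6: {A} ∪ {C,T} = {A,C,T} (union, +1)
BGIKNXY@6: {G,T} ∩ {A,C,T} = {T} (intersection, +0)
per-site changes: [3, 3, 3, 3, 3, 2, 3]; total = 20

3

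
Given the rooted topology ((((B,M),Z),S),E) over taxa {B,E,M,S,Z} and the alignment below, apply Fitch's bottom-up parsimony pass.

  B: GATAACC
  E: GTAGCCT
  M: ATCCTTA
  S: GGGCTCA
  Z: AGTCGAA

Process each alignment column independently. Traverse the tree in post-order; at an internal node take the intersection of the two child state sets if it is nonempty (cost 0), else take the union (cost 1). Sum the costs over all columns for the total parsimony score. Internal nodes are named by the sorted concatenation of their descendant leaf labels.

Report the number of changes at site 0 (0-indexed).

site 0, node BM: B={G} ∪ M={A} → {A,G} (+1)
site 0, node BMZ: BM={A,G} ∩ Z={A} → {A} (+0)
site 0, node BMSZ: BMZ={A} ∪ S={G} → {A,G} (+1)
site 0, node BEMSZ: BMSZ={A,G} ∩ E={G} → {G} (+0)
site 1, node BM: B={A} ∪ M={T} → {A,T} (+1)
site 1, node BMZ: BM={A,T} ∪ Z={G} → {A,G,T} (+1)
site 1, node BMSZ: BMZ={A,G,T} ∩ S={G} → {G} (+0)
site 1, node BEMSZ: BMSZ={G} ∪ E={T} → {G,T} (+1)
site 2, node BM: B={T} ∪ M={C} → {C,T} (+1)
site 2, node BMZ: BM={C,T} ∩ Z={T} → {T} (+0)
site 2, node BMSZ: BMZ={T} ∪ S={G} → {G,T} (+1)
site 2, node BEMSZ: BMSZ={G,T} ∪ E={A} → {A,G,T} (+1)
site 3, node BM: B={A} ∪ M={C} → {A,C} (+1)
site 3, node BMZ: BM={A,C} ∩ Z={C} → {C} (+0)
site 3, node BMSZ: BMZ={C} ∩ S={C} → {C} (+0)
site 3, node BEMSZ: BMSZ={C} ∪ E={G} → {C,G} (+1)
site 4, node BM: B={A} ∪ M={T} → {A,T} (+1)
site 4, node BMZ: BM={A,T} ∪ Z={G} → {A,G,T} (+1)
site 4, node BMSZ: BMZ={A,G,T} ∩ S={T} → {T} (+0)
site 4, node BEMSZ: BMSZ={T} ∪ E={C} → {C,T} (+1)
site 5, node BM: B={C} ∪ M={T} → {C,T} (+1)
site 5, node BMZ: BM={C,T} ∪ Z={A} → {A,C,T} (+1)
site 5, node BMSZ: BMZ={A,C,T} ∩ S={C} → {C} (+0)
site 5, node BEMSZ: BMSZ={C} ∩ E={C} → {C} (+0)
site 6, node BM: B={C} ∪ M={A} → {A,C} (+1)
site 6, node BMZ: BM={A,C} ∩ Z={A} → {A} (+0)
site 6, node BMSZ: BMZ={A} ∩ S={A} → {A} (+0)
site 6, node BEMSZ: BMSZ={A} ∪ E={T} → {A,T} (+1)
per-site changes: [2, 3, 3, 2, 3, 2, 2]; total = 17

2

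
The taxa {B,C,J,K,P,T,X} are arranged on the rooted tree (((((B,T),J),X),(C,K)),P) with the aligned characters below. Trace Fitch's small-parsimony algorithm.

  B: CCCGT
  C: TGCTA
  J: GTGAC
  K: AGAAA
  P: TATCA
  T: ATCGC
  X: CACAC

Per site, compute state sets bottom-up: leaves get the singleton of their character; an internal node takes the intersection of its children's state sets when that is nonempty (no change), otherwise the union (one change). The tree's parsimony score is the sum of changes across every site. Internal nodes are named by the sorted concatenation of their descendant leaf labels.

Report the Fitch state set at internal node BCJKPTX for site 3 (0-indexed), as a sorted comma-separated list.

site 0, node BT: B={C} ∪ T={A} → {A,C} (+1)
site 0, node BJT: BT={A,C} ∪ J={G} → {A,C,G} (+1)
site 0, node BJTX: BJT={A,C,G} ∩ X={C} → {C} (+0)
site 0, node CK: C={T} ∪ K={A} → {A,T} (+1)
site 0, node BCJKTX: BJTX={C} ∪ CK={A,T} → {A,C,T} (+1)
site 0, node BCJKPTX: BCJKTX={A,C,T} ∩ P={T} → {T} (+0)
site 1, node BT: B={C} ∪ T={T} → {C,T} (+1)
site 1, node BJT: BT={C,T} ∩ J={T} → {T} (+0)
site 1, node BJTX: BJT={T} ∪ X={A} → {A,T} (+1)
site 1, node CK: C={G} ∩ K={G} → {G} (+0)
site 1, node BCJKTX: BJTX={A,T} ∪ CK={G} → {A,G,T} (+1)
site 1, node BCJKPTX: BCJKTX={A,G,T} ∩ P={A} → {A} (+0)
site 2, node BT: B={C} ∩ T={C} → {C} (+0)
site 2, node BJT: BT={C} ∪ J={G} → {C,G} (+1)
site 2, node BJTX: BJT={C,G} ∩ X={C} → {C} (+0)
site 2, node CK: C={C} ∪ K={A} → {A,C} (+1)
site 2, node BCJKTX: BJTX={C} ∩ CK={A,C} → {C} (+0)
site 2, node BCJKPTX: BCJKTX={C} ∪ P={T} → {C,T} (+1)
site 3, node BT: B={G} ∩ T={G} → {G} (+0)
site 3, node BJT: BT={G} ∪ J={A} → {A,G} (+1)
site 3, node BJTX: BJT={A,G} ∩ X={A} → {A} (+0)
site 3, node CK: C={T} ∪ K={A} → {A,T} (+1)
site 3, node BCJKTX: BJTX={A} ∩ CK={A,T} → {A} (+0)
site 3, node BCJKPTX: BCJKTX={A} ∪ P={C} → {A,C} (+1)
site 4, node BT: B={T} ∪ T={C} → {C,T} (+1)
site 4, node BJT: BT={C,T} ∩ J={C} → {C} (+0)
site 4, node BJTX: BJT={C} ∩ X={C} → {C} (+0)
site 4, node CK: C={A} ∩ K={A} → {A} (+0)
site 4, node BCJKTX: BJTX={C} ∪ CK={A} → {A,C} (+1)
site 4, node BCJKPTX: BCJKTX={A,C} ∩ P={A} → {A} (+0)
per-site changes: [4, 3, 3, 3, 2]; total = 15

A,C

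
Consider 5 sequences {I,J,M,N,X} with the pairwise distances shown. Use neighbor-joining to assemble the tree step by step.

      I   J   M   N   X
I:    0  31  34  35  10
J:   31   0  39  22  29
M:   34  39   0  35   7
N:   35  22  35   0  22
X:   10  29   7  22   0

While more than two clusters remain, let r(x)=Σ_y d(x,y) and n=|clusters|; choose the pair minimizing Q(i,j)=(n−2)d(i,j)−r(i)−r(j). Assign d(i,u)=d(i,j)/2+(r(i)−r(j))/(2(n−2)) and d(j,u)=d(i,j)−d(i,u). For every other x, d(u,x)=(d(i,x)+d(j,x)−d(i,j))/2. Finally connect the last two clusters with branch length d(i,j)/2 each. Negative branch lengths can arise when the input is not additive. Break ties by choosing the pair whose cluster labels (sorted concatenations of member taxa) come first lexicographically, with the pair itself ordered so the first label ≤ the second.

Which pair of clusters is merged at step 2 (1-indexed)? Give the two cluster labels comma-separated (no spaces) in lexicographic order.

1. join J+N (d=22, Q=-169) ⇒ JN; edges |J|=73/6, |N|=59/6
  updated: d(I,JN)=22, d(JN,M)=26, d(JN,X)=29/2
2. join I+JN (d=22, Q=-169/2) ⇒ IJN; edges |I|=95/8, |JN|=81/8
  updated: d(IJN,M)=19, d(IJN,X)=5/4
3. join IJN+M (d=19, Q=-109/4) ⇒ IJMN; edges |IJN|=53/8, |M|=99/8
  updated: d(IJMN,X)=-43/8
4. join IJMN+X (d=-43/8) ⇒ IJMNX; edges |IJMN|=-43/16, |X|=-43/16
final tree: (((I:95/8,(J:73/6,N:59/6):81/8):53/8,M:99/8):-43/16,X:-43/16)
total length: 461/8

I,JN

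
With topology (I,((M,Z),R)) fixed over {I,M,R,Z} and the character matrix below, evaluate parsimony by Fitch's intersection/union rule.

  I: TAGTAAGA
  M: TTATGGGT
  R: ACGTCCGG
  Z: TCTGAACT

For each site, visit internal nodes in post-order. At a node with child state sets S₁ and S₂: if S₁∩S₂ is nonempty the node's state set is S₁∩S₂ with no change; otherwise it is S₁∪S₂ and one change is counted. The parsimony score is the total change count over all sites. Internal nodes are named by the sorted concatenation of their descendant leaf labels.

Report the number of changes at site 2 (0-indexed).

2

[col 0] MZ: children M:{T}, Z:{T} ∩→ {T}; cost 0
[col 0] MRZ: children MZ:{T}, R:{A} ∪→ {A,T}; cost 1
[col 0] IMRZ: children I:{T}, MRZ:{A,T} ∩→ {T}; cost 0
[col 1] MZ: children M:{T}, Z:{C} ∪→ {C,T}; cost 1
[col 1] MRZ: children MZ:{C,T}, R:{C} ∩→ {C}; cost 0
[col 1] IMRZ: children I:{A}, MRZ:{C} ∪→ {A,C}; cost 1
[col 2] MZ: children M:{A}, Z:{T} ∪→ {A,T}; cost 1
[col 2] MRZ: children MZ:{A,T}, R:{G} ∪→ {A,G,T}; cost 1
[col 2] IMRZ: children I:{G}, MRZ:{A,G,T} ∩→ {G}; cost 0
[col 3] MZ: children M:{T}, Z:{G} ∪→ {G,T}; cost 1
[col 3] MRZ: children MZ:{G,T}, R:{T} ∩→ {T}; cost 0
[col 3] IMRZ: children I:{T}, MRZ:{T} ∩→ {T}; cost 0
[col 4] MZ: children M:{G}, Z:{A} ∪→ {A,G}; cost 1
[col 4] MRZ: children MZ:{A,G}, R:{C} ∪→ {A,C,G}; cost 1
[col 4] IMRZ: children I:{A}, MRZ:{A,C,G} ∩→ {A}; cost 0
[col 5] MZ: children M:{G}, Z:{A} ∪→ {A,G}; cost 1
[col 5] MRZ: children MZ:{A,G}, R:{C} ∪→ {A,C,G}; cost 1
[col 5] IMRZ: children I:{A}, MRZ:{A,C,G} ∩→ {A}; cost 0
[col 6] MZ: children M:{G}, Z:{C} ∪→ {C,G}; cost 1
[col 6] MRZ: children MZ:{C,G}, R:{G} ∩→ {G}; cost 0
[col 6] IMRZ: children I:{G}, MRZ:{G} ∩→ {G}; cost 0
[col 7] MZ: children M:{T}, Z:{T} ∩→ {T}; cost 0
[col 7] MRZ: children MZ:{T}, R:{G} ∪→ {G,T}; cost 1
[col 7] IMRZ: children I:{A}, MRZ:{G,T} ∪→ {A,G,T}; cost 1
per-site changes: [1, 2, 2, 1, 2, 2, 1, 2]; total = 13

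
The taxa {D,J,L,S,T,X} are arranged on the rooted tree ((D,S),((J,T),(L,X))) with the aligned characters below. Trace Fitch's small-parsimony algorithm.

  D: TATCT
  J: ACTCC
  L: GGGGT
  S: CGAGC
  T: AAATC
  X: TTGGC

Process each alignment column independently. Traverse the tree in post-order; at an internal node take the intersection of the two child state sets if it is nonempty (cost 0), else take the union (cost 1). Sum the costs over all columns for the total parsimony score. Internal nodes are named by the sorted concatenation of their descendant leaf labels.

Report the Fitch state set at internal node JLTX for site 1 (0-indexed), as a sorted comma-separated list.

A,C,G,T

[col 0] DS: children D:{T}, S:{C} ∪→ {C,T}; cost 1
[col 0] JT: children J:{A}, T:{A} ∩→ {A}; cost 0
[col 0] LX: children L:{G}, X:{T} ∪→ {G,T}; cost 1
[col 0] JLTX: children JT:{A}, LX:{G,T} ∪→ {A,G,T}; cost 1
[col 0] DJLSTX: children DS:{C,T}, JLTX:{A,G,T} ∩→ {T}; cost 0
[col 1] DS: children D:{A}, S:{G} ∪→ {A,G}; cost 1
[col 1] JT: children J:{C}, T:{A} ∪→ {A,C}; cost 1
[col 1] LX: children L:{G}, X:{T} ∪→ {G,T}; cost 1
[col 1] JLTX: children JT:{A,C}, LX:{G,T} ∪→ {A,C,G,T}; cost 1
[col 1] DJLSTX: children DS:{A,G}, JLTX:{A,C,G,T} ∩→ {A,G}; cost 0
[col 2] DS: children D:{T}, S:{A} ∪→ {A,T}; cost 1
[col 2] JT: children J:{T}, T:{A} ∪→ {A,T}; cost 1
[col 2] LX: children L:{G}, X:{G} ∩→ {G}; cost 0
[col 2] JLTX: children JT:{A,T}, LX:{G} ∪→ {A,G,T}; cost 1
[col 2] DJLSTX: children DS:{A,T}, JLTX:{A,G,T} ∩→ {A,T}; cost 0
[col 3] DS: children D:{C}, S:{G} ∪→ {C,G}; cost 1
[col 3] JT: children J:{C}, T:{T} ∪→ {C,T}; cost 1
[col 3] LX: children L:{G}, X:{G} ∩→ {G}; cost 0
[col 3] JLTX: children JT:{C,T}, LX:{G} ∪→ {C,G,T}; cost 1
[col 3] DJLSTX: children DS:{C,G}, JLTX:{C,G,T} ∩→ {C,G}; cost 0
[col 4] DS: children D:{T}, S:{C} ∪→ {C,T}; cost 1
[col 4] JT: children J:{C}, T:{C} ∩→ {C}; cost 0
[col 4] LX: children L:{T}, X:{C} ∪→ {C,T}; cost 1
[col 4] JLTX: children JT:{C}, LX:{C,T} ∩→ {C}; cost 0
[col 4] DJLSTX: children DS:{C,T}, JLTX:{C} ∩→ {C}; cost 0
per-site changes: [3, 4, 3, 3, 2]; total = 15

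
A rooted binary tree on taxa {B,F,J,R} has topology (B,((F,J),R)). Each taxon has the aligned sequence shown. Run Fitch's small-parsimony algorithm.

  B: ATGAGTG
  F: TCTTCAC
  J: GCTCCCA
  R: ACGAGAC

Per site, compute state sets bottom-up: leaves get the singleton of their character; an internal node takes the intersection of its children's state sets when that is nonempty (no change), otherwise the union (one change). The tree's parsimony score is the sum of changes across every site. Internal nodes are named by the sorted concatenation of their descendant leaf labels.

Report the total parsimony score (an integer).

[col 0] FJ: children F:{T}, J:{G} ∪→ {G,T}; cost 1
[col 0] FJR: children FJ:{G,T}, R:{A} ∪→ {A,G,T}; cost 1
[col 0] BFJR: children B:{A}, FJR:{A,G,T} ∩→ {A}; cost 0
[col 1] FJ: children F:{C}, J:{C} ∩→ {C}; cost 0
[col 1] FJR: children FJ:{C}, R:{C} ∩→ {C}; cost 0
[col 1] BFJR: children B:{T}, FJR:{C} ∪→ {C,T}; cost 1
[col 2] FJ: children F:{T}, J:{T} ∩→ {T}; cost 0
[col 2] FJR: children FJ:{T}, R:{G} ∪→ {G,T}; cost 1
[col 2] BFJR: children B:{G}, FJR:{G,T} ∩→ {G}; cost 0
[col 3] FJ: children F:{T}, J:{C} ∪→ {C,T}; cost 1
[col 3] FJR: children FJ:{C,T}, R:{A} ∪→ {A,C,T}; cost 1
[col 3] BFJR: children B:{A}, FJR:{A,C,T} ∩→ {A}; cost 0
[col 4] FJ: children F:{C}, J:{C} ∩→ {C}; cost 0
[col 4] FJR: children FJ:{C}, R:{G} ∪→ {C,G}; cost 1
[col 4] BFJR: children B:{G}, FJR:{C,G} ∩→ {G}; cost 0
[col 5] FJ: children F:{A}, J:{C} ∪→ {A,C}; cost 1
[col 5] FJR: children FJ:{A,C}, R:{A} ∩→ {A}; cost 0
[col 5] BFJR: children B:{T}, FJR:{A} ∪→ {A,T}; cost 1
[col 6] FJ: children F:{C}, J:{A} ∪→ {A,C}; cost 1
[col 6] FJR: children FJ:{A,C}, R:{C} ∩→ {C}; cost 0
[col 6] BFJR: children B:{G}, FJR:{C} ∪→ {C,G}; cost 1
per-site changes: [2, 1, 1, 2, 1, 2, 2]; total = 11

11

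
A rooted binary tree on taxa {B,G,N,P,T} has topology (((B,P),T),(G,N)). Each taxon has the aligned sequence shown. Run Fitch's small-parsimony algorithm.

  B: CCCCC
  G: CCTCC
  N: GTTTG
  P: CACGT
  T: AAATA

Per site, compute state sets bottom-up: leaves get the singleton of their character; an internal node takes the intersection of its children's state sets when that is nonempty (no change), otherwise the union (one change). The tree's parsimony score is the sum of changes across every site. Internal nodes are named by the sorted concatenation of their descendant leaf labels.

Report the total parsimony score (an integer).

[col 0] BP: children B:{C}, P:{C} ∩→ {C}; cost 0
[col 0] BPT: children BP:{C}, T:{A} ∪→ {A,C}; cost 1
[col 0] GN: children G:{C}, N:{G} ∪→ {C,G}; cost 1
[col 0] BGNPT: children BPT:{A,C}, GN:{C,G} ∩→ {C}; cost 0
[col 1] BP: children B:{C}, P:{A} ∪→ {A,C}; cost 1
[col 1] BPT: children BP:{A,C}, T:{A} ∩→ {A}; cost 0
[col 1] GN: children G:{C}, N:{T} ∪→ {C,T}; cost 1
[col 1] BGNPT: children BPT:{A}, GN:{C,T} ∪→ {A,C,T}; cost 1
[col 2] BP: children B:{C}, P:{C} ∩→ {C}; cost 0
[col 2] BPT: children BP:{C}, T:{A} ∪→ {A,C}; cost 1
[col 2] GN: children G:{T}, N:{T} ∩→ {T}; cost 0
[col 2] BGNPT: children BPT:{A,C}, GN:{T} ∪→ {A,C,T}; cost 1
[col 3] BP: children B:{C}, P:{G} ∪→ {C,G}; cost 1
[col 3] BPT: children BP:{C,G}, T:{T} ∪→ {C,G,T}; cost 1
[col 3] GN: children G:{C}, N:{T} ∪→ {C,T}; cost 1
[col 3] BGNPT: children BPT:{C,G,T}, GN:{C,T} ∩→ {C,T}; cost 0
[col 4] BP: children B:{C}, P:{T} ∪→ {C,T}; cost 1
[col 4] BPT: children BP:{C,T}, T:{A} ∪→ {A,C,T}; cost 1
[col 4] GN: children G:{C}, N:{G} ∪→ {C,G}; cost 1
[col 4] BGNPT: children BPT:{A,C,T}, GN:{C,G} ∩→ {C}; cost 0
per-site changes: [2, 3, 2, 3, 3]; total = 13

13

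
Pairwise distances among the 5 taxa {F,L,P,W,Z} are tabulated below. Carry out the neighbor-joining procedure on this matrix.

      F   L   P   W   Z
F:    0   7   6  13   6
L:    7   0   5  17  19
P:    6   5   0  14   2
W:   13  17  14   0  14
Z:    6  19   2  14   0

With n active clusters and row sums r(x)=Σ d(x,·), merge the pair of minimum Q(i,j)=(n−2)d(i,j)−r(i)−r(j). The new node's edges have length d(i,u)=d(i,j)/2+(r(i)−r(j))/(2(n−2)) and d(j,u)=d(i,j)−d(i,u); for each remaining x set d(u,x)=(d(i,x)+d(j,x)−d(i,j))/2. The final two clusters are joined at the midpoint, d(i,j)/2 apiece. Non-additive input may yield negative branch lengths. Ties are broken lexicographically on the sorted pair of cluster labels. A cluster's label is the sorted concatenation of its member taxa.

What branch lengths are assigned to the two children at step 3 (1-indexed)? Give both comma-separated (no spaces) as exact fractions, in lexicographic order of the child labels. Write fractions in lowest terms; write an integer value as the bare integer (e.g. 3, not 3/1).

iteration 1: select P,Z (d=2, Q=-62); attach at lengths (-4/3, 10/3); label the merged cluster PZ
  updated: d(F,PZ)=5, d(L,PZ)=11, d(PZ,W)=13
iteration 2: select F,L (d=7, Q=-46); attach at lengths (1, 6); label the merged cluster FL
  updated: d(FL,PZ)=9/2, d(FL,W)=23/2
iteration 3: select FL,PZ (d=9/2, Q=-29); attach at lengths (3/2, 3); label the merged cluster FLPZ
  updated: d(FLPZ,W)=10
iteration 4: select FLPZ,W (d=10); attach at lengths (5, 5); label the merged cluster FLPWZ
final tree: (((F:1,L:6):3/2,(P:-4/3,Z:10/3):3):5,W:5)
total length: 47/2

3/2,3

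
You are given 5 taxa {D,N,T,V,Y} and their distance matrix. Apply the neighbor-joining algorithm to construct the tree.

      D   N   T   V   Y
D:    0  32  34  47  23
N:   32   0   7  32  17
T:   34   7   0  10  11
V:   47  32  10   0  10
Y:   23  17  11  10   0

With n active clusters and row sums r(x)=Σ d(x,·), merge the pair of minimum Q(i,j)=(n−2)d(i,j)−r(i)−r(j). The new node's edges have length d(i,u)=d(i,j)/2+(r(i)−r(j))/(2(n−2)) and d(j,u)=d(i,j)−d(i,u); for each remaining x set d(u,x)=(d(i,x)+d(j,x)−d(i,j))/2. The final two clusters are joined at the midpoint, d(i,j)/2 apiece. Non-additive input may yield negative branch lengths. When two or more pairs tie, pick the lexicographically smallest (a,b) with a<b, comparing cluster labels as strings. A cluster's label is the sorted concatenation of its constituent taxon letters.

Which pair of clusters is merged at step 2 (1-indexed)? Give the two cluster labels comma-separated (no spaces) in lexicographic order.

1. join T+V (d=10, Q=-131) ⇒ TV; edges |T|=-7/6, |V|=67/6
  updated: d(D,TV)=71/2, d(N,TV)=29/2, d(TV,Y)=11/2
2. join D+N (d=32, Q=-90) ⇒ DN; edges |D|=91/4, |N|=37/4
  updated: d(DN,TV)=9, d(DN,Y)=4
3. join DN+TV (d=9, Q=-37/2) ⇒ DNTV; edges |DN|=15/4, |TV|=21/4
  updated: d(DNTV,Y)=1/4
4. join DNTV+Y (d=1/4) ⇒ DNTVY; edges |DNTV|=1/8, |Y|=1/8
final tree: (((D:91/4,N:37/4):15/4,(T:-7/6,V:67/6):21/4):1/8,Y:1/8)
total length: 205/4

D,N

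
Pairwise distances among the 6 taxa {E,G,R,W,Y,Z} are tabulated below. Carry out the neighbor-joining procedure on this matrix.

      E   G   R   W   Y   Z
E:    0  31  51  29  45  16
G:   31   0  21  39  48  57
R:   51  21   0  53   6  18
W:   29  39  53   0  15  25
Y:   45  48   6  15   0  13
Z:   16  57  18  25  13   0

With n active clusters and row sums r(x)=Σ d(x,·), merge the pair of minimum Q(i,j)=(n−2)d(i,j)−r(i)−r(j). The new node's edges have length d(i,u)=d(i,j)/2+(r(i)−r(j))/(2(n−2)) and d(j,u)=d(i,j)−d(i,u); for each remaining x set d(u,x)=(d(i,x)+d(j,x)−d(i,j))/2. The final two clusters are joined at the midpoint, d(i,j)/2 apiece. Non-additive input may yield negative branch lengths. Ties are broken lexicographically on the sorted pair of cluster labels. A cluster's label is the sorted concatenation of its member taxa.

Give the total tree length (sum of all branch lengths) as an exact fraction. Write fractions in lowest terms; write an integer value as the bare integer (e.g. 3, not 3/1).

1245/16

step 1: merge (G,R) at d=21, Q=-261; branch lengths G→131/8, R→37/8; new cluster GR
  updated: d(E,GR)=61/2, d(GR,W)=71/2, d(GR,Y)=33/2, d(GR,Z)=27
step 2: merge (E,Z) at d=16, Q=-307/2; branch lengths E→175/12, Z→17/12; new cluster EZ
  updated: d(EZ,GR)=83/4, d(EZ,W)=19, d(EZ,Y)=21
step 3: merge (EZ,W) at d=19, Q=-369/4; branch lengths EZ→117/16, W→187/16; new cluster EWZ
  updated: d(EWZ,GR)=149/8, d(EWZ,Y)=17/2
step 4: merge (EWZ,GR) at d=149/8, Q=-349/8; branch lengths EWZ→85/16, GR→213/16; new cluster EGRWZ
  updated: d(EGRWZ,Y)=51/16
step 5: merge (EGRWZ,Y) at d=51/16; branch lengths EGRWZ→51/32, Y→51/32; new cluster EGRWYZ
final tree: ((((E:175/12,Z:17/12):117/16,W:187/16):85/16,(G:131/8,R:37/8):213/16):51/32,Y:51/32)
total length: 1245/16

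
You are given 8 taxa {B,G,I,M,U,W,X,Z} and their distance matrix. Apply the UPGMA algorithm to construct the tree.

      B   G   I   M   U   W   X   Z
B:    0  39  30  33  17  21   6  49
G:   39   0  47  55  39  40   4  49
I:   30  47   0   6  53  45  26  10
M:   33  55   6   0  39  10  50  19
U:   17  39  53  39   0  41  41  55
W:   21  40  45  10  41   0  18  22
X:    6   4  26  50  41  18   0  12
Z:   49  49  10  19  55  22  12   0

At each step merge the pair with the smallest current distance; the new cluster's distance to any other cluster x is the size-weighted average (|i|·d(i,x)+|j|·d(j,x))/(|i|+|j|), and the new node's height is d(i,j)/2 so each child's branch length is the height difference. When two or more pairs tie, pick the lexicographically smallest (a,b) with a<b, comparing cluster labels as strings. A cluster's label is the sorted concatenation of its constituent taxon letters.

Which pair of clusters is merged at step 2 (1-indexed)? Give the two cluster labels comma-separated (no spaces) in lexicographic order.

1. join G+X (d=4) ⇒ GX; edges |G|=2, |X|=2
  updated: d(B,GX)=45/2, d(GX,I)=73/2, d(GX,M)=105/2, d(GX,U)=40, d(GX,W)=29, d(GX,Z)=61/2
2. join I+M (d=6) ⇒ IM; edges |I|=3, |M|=3
  updated: d(B,IM)=63/2, d(GX,IM)=89/2, d(IM,U)=46, d(IM,W)=55/2, d(IM,Z)=29/2
3. join IM+Z (d=29/2) ⇒ IMZ; edges |IM|=17/4, |Z|=29/4
  updated: d(B,IMZ)=112/3, d(GX,IMZ)=239/6, d(IMZ,U)=49, d(IMZ,W)=77/3
4. join B+U (d=17) ⇒ BU; edges |B|=17/2, |U|=17/2
  updated: d(BU,GX)=125/4, d(BU,IMZ)=259/6, d(BU,W)=31
5. join IMZ+W (d=77/3) ⇒ IMWZ; edges |IMZ|=67/12, |W|=77/6
  updated: d(BU,IMWZ)=321/8, d(GX,IMWZ)=297/8
6. join BU+GX (d=125/4) ⇒ BGUX; edges |BU|=57/8, |GX|=109/8
  updated: d(BGUX,IMWZ)=309/8
7. join BGUX+IMWZ (d=309/8) ⇒ BGIMUWXZ; edges |BGUX|=59/16, |IMWZ|=311/48
final tree: (((B:17/2,U:17/2):57/8,(G:2,X:2):109/8):59/16,(((I:3,M:3):17/4,Z:29/4):67/12,W:77/6):311/48)
total length: 527/6

I,M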